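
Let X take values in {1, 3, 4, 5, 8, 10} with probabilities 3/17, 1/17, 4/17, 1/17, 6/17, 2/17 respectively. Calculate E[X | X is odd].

P(X is odd) = 5/17.
Σ over the event: 1·3/17 + 3·1/17 + 5·1/17 = 11/17.
E[X | X is odd] = (11/17) / (5/17) = 11/5.

11/5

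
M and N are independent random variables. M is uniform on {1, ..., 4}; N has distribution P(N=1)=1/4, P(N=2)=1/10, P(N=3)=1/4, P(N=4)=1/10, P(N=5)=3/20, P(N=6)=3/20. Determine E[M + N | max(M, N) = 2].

29/9

P(max(M, N) = 2) = 9/80.
Summing (M+N)·P(x,y) over outcomes with max(M, N) = 2 gives 29/80.
E[M + N | max(M, N) = 2] = (29/80) / (9/80) = 29/9.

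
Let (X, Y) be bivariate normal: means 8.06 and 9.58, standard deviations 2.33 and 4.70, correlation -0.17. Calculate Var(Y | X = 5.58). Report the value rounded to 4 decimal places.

For a bivariate normal, Var(Y | X=x) = σ_Y²(1 − ρ²).
Var(Y | X=5.58) = (4.70)²·(1 − (-0.17)²) = 22.09·0.9711 = 21.4516.

21.4516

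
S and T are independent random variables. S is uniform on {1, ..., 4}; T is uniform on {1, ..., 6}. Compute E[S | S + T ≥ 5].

P(S + T ≥ 5) = 3/4.
Summing S·P(x,y) over outcomes with S + T ≥ 5 gives 25/12.
E[S | S + T ≥ 5] = (25/12) / (3/4) = 25/9.

25/9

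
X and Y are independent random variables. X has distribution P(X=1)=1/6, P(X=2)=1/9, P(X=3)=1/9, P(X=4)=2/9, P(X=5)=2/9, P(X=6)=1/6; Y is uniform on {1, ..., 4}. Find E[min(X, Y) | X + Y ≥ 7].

P(X + Y ≥ 7) = 17/36.
Summing min(X,Y)·P(x,y) over outcomes with X + Y ≥ 7 gives 25/18.
E[min(X, Y) | X + Y ≥ 7] = (25/18) / (17/36) = 50/17.

50/17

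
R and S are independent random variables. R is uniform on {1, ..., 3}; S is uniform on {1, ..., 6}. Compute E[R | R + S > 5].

20/9

P(R + S > 5) = 1/2.
Summing R·P(x,y) over outcomes with R + S > 5 gives 10/9.
E[R | R + S > 5] = (10/9) / (1/2) = 20/9.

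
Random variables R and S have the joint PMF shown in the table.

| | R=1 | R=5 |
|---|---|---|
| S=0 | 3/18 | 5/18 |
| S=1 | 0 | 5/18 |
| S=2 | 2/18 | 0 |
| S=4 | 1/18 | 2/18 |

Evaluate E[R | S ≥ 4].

P(S ≥ 4) = 1/6.
Σ R·P over the event = 1·(1/18) + 5·(2/18) = 11/18.
E[R | S ≥ 4] = (11/18) / (1/6) = 11/3.

11/3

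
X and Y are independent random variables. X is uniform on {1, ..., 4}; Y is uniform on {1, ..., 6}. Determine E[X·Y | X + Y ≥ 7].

Outcomes with X + Y ≥ 7: (1,6), (2,5), (2,6), (3,4), (3,5), (3,6), (4,3), (4,4), (4,5), (4,6), each with probability 1/24.
E[X·Y | X + Y ≥ 7] = (6 + 10 + 12 + 12 + 15 + 18 + 12 + 16 + 20 + 24) / 10 = 29/2.

29/2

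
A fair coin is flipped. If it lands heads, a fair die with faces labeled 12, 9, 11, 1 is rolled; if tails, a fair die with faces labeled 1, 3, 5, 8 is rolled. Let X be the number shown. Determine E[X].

25/4

E[X | heads] = (12+9+11+1)/4 = 33/4.
E[X | tails] = (1+3+5+8)/4 = 17/4.
E[X] = (1/2)·(33/4) + (1/2)·(17/4) = 25/4.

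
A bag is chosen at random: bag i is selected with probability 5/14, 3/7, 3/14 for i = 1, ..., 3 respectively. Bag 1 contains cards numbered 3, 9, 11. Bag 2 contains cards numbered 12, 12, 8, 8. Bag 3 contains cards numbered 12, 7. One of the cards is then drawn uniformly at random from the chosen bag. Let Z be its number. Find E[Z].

E[Z | bag 1] = (3+9+11)/3 = 23/3.
E[Z | bag 2] = (12+12+8+8)/4 = 10.
E[Z | bag 3] = (12+7)/2 = 19/2.
E[Z] = (5/14)·(23/3) + (3/7)·(10) + (3/14)·(19/2) = 761/84.

761/84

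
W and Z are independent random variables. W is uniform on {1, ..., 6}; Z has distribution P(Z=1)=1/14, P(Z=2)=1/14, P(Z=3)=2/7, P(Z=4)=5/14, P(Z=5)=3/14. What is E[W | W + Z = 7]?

24/7

P(W + Z = 7) = 1/6.
Summing W·P(x,y) over outcomes with W + Z = 7 gives 4/7.
E[W | W + Z = 7] = (4/7) / (1/6) = 24/7.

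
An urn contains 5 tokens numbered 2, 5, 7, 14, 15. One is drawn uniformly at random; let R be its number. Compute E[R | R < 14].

P(R < 14) = 3/5.
Σ over the event: 2·1/5 + 5·1/5 + 7·1/5 = 14/5.
E[R | R < 14] = (14/5) / (3/5) = 14/3.

14/3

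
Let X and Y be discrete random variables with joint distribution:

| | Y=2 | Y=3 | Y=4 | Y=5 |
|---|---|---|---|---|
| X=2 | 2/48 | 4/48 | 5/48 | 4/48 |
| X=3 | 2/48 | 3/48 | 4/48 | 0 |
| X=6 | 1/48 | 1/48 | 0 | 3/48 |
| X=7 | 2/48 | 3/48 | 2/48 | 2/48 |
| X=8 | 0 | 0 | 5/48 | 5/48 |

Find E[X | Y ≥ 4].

26/5

P(Y ≥ 4) = 5/8.
Σ X·P over the event = 2·(5/48) + 2·(4/48) + 3·(4/48) + 6·(3/48) + 7·(2/48) + 7·(2/48) + 8·(5/48) + 8·(5/48) = 13/4.
E[X | Y ≥ 4] = (13/4) / (5/8) = 26/5.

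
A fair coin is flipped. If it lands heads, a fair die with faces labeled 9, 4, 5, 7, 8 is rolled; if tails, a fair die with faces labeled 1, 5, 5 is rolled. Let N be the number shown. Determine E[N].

77/15

E[N | heads] = (9+4+5+7+8)/5 = 33/5.
E[N | tails] = (1+5+5)/3 = 11/3.
E[N] = (1/2)·(33/5) + (1/2)·(11/3) = 77/15.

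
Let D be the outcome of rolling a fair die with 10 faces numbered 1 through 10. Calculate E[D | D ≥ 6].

Given D ≥ 6, D is equally likely to be any of {6, 7, 8, 9, 10}.
E[D | D ≥ 6] = (6 + 7 + 8 + 9 + 10) / 5 = 8.

8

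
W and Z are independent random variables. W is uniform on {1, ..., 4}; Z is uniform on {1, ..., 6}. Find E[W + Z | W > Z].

Outcomes with W > Z: (2,1), (3,1), (3,2), (4,1), (4,2), (4,3), each with probability 1/24.
E[W + Z | W > Z] = (3 + 4 + 5 + 5 + 6 + 7) / 6 = 5.

5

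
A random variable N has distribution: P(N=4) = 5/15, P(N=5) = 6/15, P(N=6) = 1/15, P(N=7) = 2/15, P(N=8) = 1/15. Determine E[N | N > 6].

P(N > 6) = 1/5.
Σ over the event: 7·2/15 + 8·1/15 = 22/15.
E[N | N > 6] = (22/15) / (1/5) = 22/3.

22/3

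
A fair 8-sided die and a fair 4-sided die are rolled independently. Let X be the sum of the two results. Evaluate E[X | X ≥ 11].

34/3

P(X ≥ 11) = 3/32.
Σ over the event: 11·1/16 + 12·1/32 = 17/16.
E[X | X ≥ 11] = (17/16) / (3/32) = 34/3.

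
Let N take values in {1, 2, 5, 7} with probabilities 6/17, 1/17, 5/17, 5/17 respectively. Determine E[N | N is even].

P(N is even) = 1/17.
Σ over the event: 2·1/17 = 2/17.
E[N | N is even] = (2/17) / (1/17) = 2.

2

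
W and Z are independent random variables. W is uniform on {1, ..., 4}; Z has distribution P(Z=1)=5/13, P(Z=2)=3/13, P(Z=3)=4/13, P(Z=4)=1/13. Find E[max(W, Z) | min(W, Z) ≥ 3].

P(min(W, Z) ≥ 3) = 5/26.
Summing max(W,Z)·P(x,y) over outcomes with min(W, Z) ≥ 3 gives 9/13.
E[max(W, Z) | min(W, Z) ≥ 3] = (9/13) / (5/26) = 18/5.

18/5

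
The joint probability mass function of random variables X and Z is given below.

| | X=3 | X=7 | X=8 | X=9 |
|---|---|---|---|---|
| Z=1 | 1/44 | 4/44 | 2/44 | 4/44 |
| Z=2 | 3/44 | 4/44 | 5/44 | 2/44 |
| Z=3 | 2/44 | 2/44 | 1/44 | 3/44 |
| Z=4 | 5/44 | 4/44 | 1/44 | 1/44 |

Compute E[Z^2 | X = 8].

P(X = 8) = 9/44.
Summing Z^2·P(X=x,Z=y) over the conditioning event gives 47/44.
E[Z^2 | X = 8] = (47/44) / (9/44) = 47/9.

47/9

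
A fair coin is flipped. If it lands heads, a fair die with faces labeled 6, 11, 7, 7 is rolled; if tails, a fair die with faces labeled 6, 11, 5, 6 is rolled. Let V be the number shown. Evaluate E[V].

59/8

E[V | heads] = (6+11+7+7)/4 = 31/4.
E[V | tails] = (6+11+5+6)/4 = 7.
E[V] = (1/2)·(31/4) + (1/2)·(7) = 59/8.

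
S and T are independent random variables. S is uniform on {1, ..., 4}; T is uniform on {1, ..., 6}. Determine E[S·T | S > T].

35/6

Outcomes with S > T: (2,1), (3,1), (3,2), (4,1), (4,2), (4,3), each with probability 1/24.
E[S·T | S > T] = (2 + 3 + 6 + 4 + 8 + 12) / 6 = 35/6.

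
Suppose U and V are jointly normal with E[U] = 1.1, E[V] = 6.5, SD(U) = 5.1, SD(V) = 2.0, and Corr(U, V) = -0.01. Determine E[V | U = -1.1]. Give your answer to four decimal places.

6.5086

The regression of V on U has slope ρ·σ_V/σ_U and passes through (μ_U, μ_V).
E[V | U=-1.1] = 6.5 + (-0.01)·(2.0/5.1)·(-1.1 − (1.1)) = 6.5 + (-0.0039216)·(-2.2) = 6.5086.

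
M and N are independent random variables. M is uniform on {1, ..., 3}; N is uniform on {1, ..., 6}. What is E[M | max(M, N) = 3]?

12/5

Outcomes with max(M, N) = 3: (1,3), (2,3), (3,1), (3,2), (3,3), each with probability 1/18.
E[M | max(M, N) = 3] = (1 + 2 + 3 + 3 + 3) / 5 = 12/5.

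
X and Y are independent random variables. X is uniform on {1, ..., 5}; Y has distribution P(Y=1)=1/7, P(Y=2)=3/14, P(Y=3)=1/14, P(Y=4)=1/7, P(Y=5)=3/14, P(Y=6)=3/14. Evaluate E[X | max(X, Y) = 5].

P(max(X, Y) = 5) = 23/70.
Summing X·P(x,y) over outcomes with max(X, Y) = 5 gives 17/14.
E[X | max(X, Y) = 5] = (17/14) / (23/70) = 85/23.

85/23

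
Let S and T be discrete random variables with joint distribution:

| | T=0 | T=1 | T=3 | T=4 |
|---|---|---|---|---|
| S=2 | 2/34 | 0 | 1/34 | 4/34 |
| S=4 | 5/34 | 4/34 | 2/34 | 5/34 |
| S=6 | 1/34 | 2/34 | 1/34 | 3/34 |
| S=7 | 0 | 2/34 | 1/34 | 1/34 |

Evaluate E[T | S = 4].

P(S = 4) = 8/17.
Σ T·P over the event = 0·(5/34) + 1·(4/34) + 3·(2/34) + 4·(5/34) = 15/17.
E[T | S = 4] = (15/17) / (8/17) = 15/8.

15/8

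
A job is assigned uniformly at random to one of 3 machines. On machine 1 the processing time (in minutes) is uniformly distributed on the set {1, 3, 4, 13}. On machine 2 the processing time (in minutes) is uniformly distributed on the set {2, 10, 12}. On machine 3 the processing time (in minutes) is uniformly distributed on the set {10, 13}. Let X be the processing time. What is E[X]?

33/4

E[X | machine 1] = (1+3+4+13)/4 = 21/4.
E[X | machine 2] = (2+10+12)/3 = 8.
E[X | machine 3] = (10+13)/2 = 23/2.
By the law of total expectation,
E[X] = (1/3)·(21/4) + (1/3)·(8) + (1/3)·(23/2) = 33/4.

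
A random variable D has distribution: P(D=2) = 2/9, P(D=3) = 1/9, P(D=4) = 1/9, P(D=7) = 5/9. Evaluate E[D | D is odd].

19/3

P(D is odd) = 2/3.
Σ over the event: 3·1/9 + 7·5/9 = 38/9.
E[D | D is odd] = (38/9) / (2/3) = 19/3.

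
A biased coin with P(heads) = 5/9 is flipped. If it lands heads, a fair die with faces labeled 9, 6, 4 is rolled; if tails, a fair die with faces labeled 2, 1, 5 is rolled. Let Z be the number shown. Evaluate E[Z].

E[Z | heads] = (9+6+4)/3 = 19/3.
E[Z | tails] = (2+1+5)/3 = 8/3.
By the law of total expectation,
E[Z] = (5/9)·(19/3) + (4/9)·(8/3) = 127/27.

127/27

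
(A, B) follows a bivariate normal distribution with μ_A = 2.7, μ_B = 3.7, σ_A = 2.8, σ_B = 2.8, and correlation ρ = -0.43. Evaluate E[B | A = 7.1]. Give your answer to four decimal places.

For a bivariate normal, E[B | A=x] = μ_B + ρ·(σ_B/σ_A)·(x − μ_A).
E[B | A=7.1] = 3.7 + (-0.43)·(2.8/2.8)·(7.1 − (2.7)) = 3.7 + (-0.43)·(4.4) = 1.8080.

1.8080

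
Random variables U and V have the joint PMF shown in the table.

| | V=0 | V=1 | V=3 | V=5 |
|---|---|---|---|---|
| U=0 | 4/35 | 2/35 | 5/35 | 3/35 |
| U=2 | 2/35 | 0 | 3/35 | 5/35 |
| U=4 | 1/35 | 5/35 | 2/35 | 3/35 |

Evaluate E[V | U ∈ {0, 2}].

11/4

P(U ∈ {0, 2}) = 24/35.
Σ V·P over the event = 0·(4/35) + 1·(2/35) + 3·(5/35) + 5·(3/35) + 0·(2/35) + 3·(3/35) + 5·(5/35) = 66/35.
E[V | U ∈ {0, 2}] = (66/35) / (24/35) = 11/4.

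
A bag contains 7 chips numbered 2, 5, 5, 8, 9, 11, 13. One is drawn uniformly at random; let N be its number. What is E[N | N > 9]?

P(N > 9) = 2/7.
Σ over the event: 11·1/7 + 13·1/7 = 24/7.
E[N | N > 9] = (24/7) / (2/7) = 12.

12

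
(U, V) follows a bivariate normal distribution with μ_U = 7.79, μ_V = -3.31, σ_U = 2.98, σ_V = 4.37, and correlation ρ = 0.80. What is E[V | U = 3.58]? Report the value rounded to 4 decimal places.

-8.2490

For a bivariate normal, E[V | U=x] = μ_V + ρ·(σ_V/σ_U)·(x − μ_U).
E[V | U=3.58] = -3.31 + (0.80)·(4.37/2.98)·(3.58 − (7.79)) = -3.31 + (1.17315)·(-4.21) = -8.2490.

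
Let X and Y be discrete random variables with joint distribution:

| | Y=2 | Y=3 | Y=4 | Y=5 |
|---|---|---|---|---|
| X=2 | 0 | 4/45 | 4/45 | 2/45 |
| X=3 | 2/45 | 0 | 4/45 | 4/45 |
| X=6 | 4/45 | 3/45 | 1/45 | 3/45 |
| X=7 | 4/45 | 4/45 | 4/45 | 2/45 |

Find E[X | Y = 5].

48/11

P(Y = 5) = 11/45.
Summing X·P(X=x,Y=y) over the conditioning event gives 16/15.
E[X | Y = 5] = (16/15) / (11/45) = 48/11.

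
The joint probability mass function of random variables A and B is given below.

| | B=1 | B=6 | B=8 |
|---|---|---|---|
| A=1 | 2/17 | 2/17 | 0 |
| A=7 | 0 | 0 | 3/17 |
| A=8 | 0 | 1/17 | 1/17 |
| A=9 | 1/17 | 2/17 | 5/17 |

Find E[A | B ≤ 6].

39/8

P(B ≤ 6) = 8/17.
Σ A·P over the event = 1·(2/17) + 1·(2/17) + 8·(1/17) + 9·(1/17) + 9·(2/17) = 39/17.
E[A | B ≤ 6] = (39/17) / (8/17) = 39/8.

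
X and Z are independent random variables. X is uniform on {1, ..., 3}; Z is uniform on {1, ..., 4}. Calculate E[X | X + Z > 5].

8/3

Outcomes with X + Z > 5: (2,4), (3,3), (3,4), each with probability 1/12.
E[X | X + Z > 5] = (2 + 3 + 3) / 3 = 8/3.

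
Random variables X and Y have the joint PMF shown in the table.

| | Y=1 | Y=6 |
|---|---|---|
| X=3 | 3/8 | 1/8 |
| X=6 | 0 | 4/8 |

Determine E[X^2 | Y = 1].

9

P(Y = 1) = 3/8.
Summing X^2·P(X=x,Y=y) over the conditioning event gives 27/8.
E[X^2 | Y = 1] = (27/8) / (3/8) = 9.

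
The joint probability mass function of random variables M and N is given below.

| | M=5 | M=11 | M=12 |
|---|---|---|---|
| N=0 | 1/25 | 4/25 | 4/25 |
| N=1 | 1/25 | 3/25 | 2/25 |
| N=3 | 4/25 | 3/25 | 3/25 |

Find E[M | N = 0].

97/9

P(N = 0) = 9/25.
Σ M·P over the event = 5·(1/25) + 11·(4/25) + 12·(4/25) = 97/25.
E[M | N = 0] = (97/25) / (9/25) = 97/9.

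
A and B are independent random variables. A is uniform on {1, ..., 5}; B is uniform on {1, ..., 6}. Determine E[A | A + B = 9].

Outcomes with A + B = 9: (3,6), (4,5), (5,4), each with probability 1/30.
E[A | A + B = 9] = (3 + 4 + 5) / 3 = 4.

4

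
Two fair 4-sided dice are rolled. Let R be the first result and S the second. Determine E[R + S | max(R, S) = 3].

Outcomes with max(R, S) = 3: (1,3), (2,3), (3,1), (3,2), (3,3), each with probability 1/16.
E[R + S | max(R, S) = 3] = (4 + 5 + 4 + 5 + 6) / 5 = 24/5.

24/5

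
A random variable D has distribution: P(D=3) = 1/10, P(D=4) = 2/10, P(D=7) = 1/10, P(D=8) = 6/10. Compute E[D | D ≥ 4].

7

P(D ≥ 4) = 9/10.
Σ over the event: 4·1/5 + 7·1/10 + 8·3/5 = 63/10.
E[D | D ≥ 4] = (63/10) / (9/10) = 7.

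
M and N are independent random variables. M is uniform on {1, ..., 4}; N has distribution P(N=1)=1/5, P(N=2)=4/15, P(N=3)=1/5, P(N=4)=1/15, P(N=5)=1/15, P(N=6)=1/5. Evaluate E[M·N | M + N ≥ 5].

P(M + N ≥ 5) = 2/3.
Summing MN·P(x,y) over outcomes with M + N ≥ 5 gives 419/60.
E[M·N | M + N ≥ 5] = (419/60) / (2/3) = 419/40.

419/40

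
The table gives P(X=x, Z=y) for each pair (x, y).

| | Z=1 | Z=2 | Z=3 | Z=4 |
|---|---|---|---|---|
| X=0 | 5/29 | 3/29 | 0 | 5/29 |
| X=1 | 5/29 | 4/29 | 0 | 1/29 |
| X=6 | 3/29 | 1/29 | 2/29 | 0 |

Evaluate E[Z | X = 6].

P(X = 6) = 6/29.
Summing Z·P(X=x,Z=y) over the conditioning event gives 11/29.
E[Z | X = 6] = (11/29) / (6/29) = 11/6.

11/6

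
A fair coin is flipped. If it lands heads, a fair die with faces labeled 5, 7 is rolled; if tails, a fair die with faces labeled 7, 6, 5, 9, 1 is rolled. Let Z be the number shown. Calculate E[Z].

29/5

E[Z | heads] = (5+7)/2 = 6.
E[Z | tails] = (7+6+5+9+1)/5 = 28/5.
By the law of total expectation,
E[Z] = (1/2)·(6) + (1/2)·(28/5) = 29/5.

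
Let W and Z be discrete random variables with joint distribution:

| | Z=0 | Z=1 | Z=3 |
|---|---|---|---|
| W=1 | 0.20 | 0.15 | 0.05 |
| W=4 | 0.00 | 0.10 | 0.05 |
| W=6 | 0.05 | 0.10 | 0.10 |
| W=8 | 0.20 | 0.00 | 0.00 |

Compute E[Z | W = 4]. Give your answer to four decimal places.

1.6667

P(W = 4) = 0.15.
Σ Z·P over the event = 1·(0.10) + 3·(0.05) = 0.25.
E[Z | W = 4] = (0.25) / (0.15) = 1.6667.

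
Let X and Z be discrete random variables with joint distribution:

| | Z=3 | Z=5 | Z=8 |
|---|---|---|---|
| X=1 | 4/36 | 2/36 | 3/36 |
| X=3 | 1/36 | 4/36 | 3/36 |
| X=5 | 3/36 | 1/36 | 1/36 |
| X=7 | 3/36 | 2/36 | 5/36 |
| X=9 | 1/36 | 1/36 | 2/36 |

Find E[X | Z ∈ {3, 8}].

P(Z ∈ {3, 8}) = 13/18.
Summing X·P(X=x,Z=y) over the conditioning event gives 61/18.
E[X | Z ∈ {3, 8}] = (61/18) / (13/18) = 61/13.

61/13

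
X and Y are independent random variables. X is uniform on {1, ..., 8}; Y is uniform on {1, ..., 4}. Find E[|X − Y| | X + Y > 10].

P(X + Y > 10) = 3/32.
Summing |X−Y|·P(x,y) over outcomes with X + Y > 10 gives 3/8.
E[|X − Y| | X + Y > 10] = (3/8) / (3/32) = 4.

4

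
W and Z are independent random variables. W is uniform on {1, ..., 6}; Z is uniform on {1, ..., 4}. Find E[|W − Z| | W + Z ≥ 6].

15/7

P(W + Z ≥ 6) = 7/12.
Summing |W−Z|·P(x,y) over outcomes with W + Z ≥ 6 gives 5/4.
E[|W − Z| | W + Z ≥ 6] = (5/4) / (7/12) = 15/7.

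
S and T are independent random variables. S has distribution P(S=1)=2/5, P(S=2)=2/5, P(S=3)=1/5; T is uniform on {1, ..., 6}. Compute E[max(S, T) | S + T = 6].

21/5

P(S + T = 6) = 1/6.
Summing max(S,T)·P(x,y) over outcomes with S + T = 6 gives 7/10.
E[max(S, T) | S + T = 6] = (7/10) / (1/6) = 21/5.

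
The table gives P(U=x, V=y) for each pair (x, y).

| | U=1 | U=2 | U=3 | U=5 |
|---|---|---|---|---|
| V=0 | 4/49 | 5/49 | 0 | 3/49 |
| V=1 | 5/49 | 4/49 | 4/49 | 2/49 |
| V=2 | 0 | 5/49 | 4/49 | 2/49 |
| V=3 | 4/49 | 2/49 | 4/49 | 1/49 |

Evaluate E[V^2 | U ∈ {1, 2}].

P(U ∈ {1, 2}) = 29/49.
Σ V^2·P over the event = 0·(4/49) + 1·(5/49) + 9·(4/49) + 0·(5/49) + 1·(4/49) + 4·(5/49) + 9·(2/49) = 83/49.
E[V^2 | U ∈ {1, 2}] = (83/49) / (29/49) = 83/29.

83/29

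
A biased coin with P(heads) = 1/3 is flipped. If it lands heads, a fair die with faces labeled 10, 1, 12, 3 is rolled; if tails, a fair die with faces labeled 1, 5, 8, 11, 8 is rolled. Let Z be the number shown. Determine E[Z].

E[Z | heads] = (10+1+12+3)/4 = 13/2.
E[Z | tails] = (1+5+8+11+8)/5 = 33/5.
E[Z] = (1/3)·(13/2) + (2/3)·(33/5) = 197/30.

197/30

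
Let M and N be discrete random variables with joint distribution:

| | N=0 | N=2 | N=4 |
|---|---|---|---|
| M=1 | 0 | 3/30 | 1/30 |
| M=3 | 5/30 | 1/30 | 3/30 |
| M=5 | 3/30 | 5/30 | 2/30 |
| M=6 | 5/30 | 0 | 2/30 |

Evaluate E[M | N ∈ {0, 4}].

P(N ∈ {0, 4}) = 7/10.
Σ M·P over the event = 1·(1/30) + 3·(5/30) + 3·(3/30) + 5·(3/30) + 5·(2/30) + 6·(5/30) + 6·(2/30) = 46/15.
E[M | N ∈ {0, 4}] = (46/15) / (7/10) = 92/21.

92/21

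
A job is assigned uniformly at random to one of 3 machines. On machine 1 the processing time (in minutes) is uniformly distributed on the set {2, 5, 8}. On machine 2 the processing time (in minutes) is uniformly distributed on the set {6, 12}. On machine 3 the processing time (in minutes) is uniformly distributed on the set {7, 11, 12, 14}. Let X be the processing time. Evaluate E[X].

25/3

E[X | machine 1] = (2+5+8)/3 = 5.
E[X | machine 2] = (6+12)/2 = 9.
E[X | machine 3] = (7+11+12+14)/4 = 11.
By the law of total expectation,
E[X] = (1/3)·(5) + (1/3)·(9) + (1/3)·(11) = 25/3.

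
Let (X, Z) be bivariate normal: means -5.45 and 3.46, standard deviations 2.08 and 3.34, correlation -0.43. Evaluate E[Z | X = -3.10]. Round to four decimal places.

1.8374

E[Z | X=x] = μ_Z + ρ(σ_Z/σ_X)(x − μ_X) for jointly normal variables.
E[Z | X=-3.10] = 3.46 + (-0.43)·(3.34/2.08)·(-3.10 − (-5.45)) = 3.46 + (-0.69048)·(2.35) = 1.8374.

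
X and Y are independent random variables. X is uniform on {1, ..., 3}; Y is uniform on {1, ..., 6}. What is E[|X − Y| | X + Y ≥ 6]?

Outcomes with X + Y ≥ 6: (1,5), (1,6), (2,4), (2,5), (2,6), (3,3), (3,4), (3,5), (3,6), each with probability 1/18.
E[|X − Y| | X + Y ≥ 6] = (4 + 5 + 2 + 3 + 4 + 0 + 1 + 2 + 3) / 9 = 8/3.

8/3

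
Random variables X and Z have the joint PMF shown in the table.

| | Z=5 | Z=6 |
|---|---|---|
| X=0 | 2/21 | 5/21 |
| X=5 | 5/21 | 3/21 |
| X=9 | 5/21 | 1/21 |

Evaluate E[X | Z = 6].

P(Z = 6) = 3/7.
Summing X·P(X=x,Z=y) over the conditioning event gives 8/7.
E[X | Z = 6] = (8/7) / (3/7) = 8/3.

8/3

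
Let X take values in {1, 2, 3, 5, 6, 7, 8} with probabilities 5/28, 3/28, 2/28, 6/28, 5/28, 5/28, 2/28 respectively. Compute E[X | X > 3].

P(X > 3) = 9/14.
Σ over the event: 5·3/14 + 6·5/28 + 7·5/28 + 8·1/14 = 111/28.
E[X | X > 3] = (111/28) / (9/14) = 37/6.

37/6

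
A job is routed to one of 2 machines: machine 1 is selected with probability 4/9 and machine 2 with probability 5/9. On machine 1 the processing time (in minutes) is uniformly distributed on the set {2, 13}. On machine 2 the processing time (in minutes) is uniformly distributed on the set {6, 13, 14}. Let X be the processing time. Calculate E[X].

E[X | machine 1] = (2+13)/2 = 15/2.
E[X | machine 2] = (6+13+14)/3 = 11.
E[X] = (4/9)·(15/2) + (5/9)·(11) = 85/9.

85/9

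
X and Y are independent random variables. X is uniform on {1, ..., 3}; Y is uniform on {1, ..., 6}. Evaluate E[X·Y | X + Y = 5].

16/3

P(X + Y = 5) = 1/6.
Summing XY·P(x,y) over outcomes with X + Y = 5 gives 8/9.
E[X·Y | X + Y = 5] = (8/9) / (1/6) = 16/3.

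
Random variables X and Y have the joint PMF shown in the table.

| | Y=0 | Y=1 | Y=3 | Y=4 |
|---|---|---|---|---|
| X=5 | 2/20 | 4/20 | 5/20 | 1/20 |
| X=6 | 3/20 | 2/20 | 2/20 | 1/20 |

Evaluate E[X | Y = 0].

28/5

P(Y = 0) = 1/4.
Σ X·P over the event = 5·(2/20) + 6·(3/20) = 7/5.
E[X | Y = 0] = (7/5) / (1/4) = 28/5.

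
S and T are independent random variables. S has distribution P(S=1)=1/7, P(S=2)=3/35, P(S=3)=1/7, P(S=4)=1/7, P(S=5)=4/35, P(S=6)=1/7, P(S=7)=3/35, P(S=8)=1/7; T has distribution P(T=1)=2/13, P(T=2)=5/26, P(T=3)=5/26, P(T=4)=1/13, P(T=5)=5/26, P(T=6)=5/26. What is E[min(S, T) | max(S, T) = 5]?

P(max(S, T) = 5) = 87/455.
Summing min(S,T)·P(x,y) over outcomes with max(S, T) = 5 gives 239/455.
E[min(S, T) | max(S, T) = 5] = (239/455) / (87/455) = 239/87.

239/87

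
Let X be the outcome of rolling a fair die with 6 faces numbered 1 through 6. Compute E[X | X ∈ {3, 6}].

9/2

P(X ∈ {3, 6}) = 1/3.
Σ over the event: 3·1/6 + 6·1/6 = 3/2.
E[X | X ∈ {3, 6}] = (3/2) / (1/3) = 9/2.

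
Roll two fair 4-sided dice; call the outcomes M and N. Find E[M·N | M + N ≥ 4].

95/13

P(M + N ≥ 4) = 13/16.
Summing MN·P(x,y) over outcomes with M + N ≥ 4 gives 95/16.
E[M·N | M + N ≥ 4] = (95/16) / (13/16) = 95/13.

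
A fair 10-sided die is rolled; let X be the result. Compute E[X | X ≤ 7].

4

Given X ≤ 7, X is equally likely to be any of {1, 2, 3, 4, 5, 6, 7}.
E[X | X ≤ 7] = (1 + 2 + 3 + 4 + 5 + 6 + 7) / 7 = 4.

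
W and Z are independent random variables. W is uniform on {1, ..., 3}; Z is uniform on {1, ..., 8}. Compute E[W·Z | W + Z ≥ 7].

163/12

P(W + Z ≥ 7) = 1/2.
Summing WZ·P(x,y) over outcomes with W + Z ≥ 7 gives 163/24.
E[W·Z | W + Z ≥ 7] = (163/24) / (1/2) = 163/12.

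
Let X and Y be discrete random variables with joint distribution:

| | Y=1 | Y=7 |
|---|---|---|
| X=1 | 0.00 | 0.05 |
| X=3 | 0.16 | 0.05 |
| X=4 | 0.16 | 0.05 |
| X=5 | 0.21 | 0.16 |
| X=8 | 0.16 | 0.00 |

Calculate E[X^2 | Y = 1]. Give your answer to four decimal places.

P(Y = 1) = 0.69.
Σ X^2·P over the event = 9·(0.16) + 16·(0.16) + 25·(0.21) + 64·(0.16) = 19.49.
E[X^2 | Y = 1] = (19.49) / (0.69) = 28.2464.

28.2464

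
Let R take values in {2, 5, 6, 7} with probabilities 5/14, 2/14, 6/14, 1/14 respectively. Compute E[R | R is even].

46/11

P(R is even) = 11/14.
Σ over the event: 2·5/14 + 6·3/7 = 23/7.
E[R | R is even] = (23/7) / (11/14) = 46/11.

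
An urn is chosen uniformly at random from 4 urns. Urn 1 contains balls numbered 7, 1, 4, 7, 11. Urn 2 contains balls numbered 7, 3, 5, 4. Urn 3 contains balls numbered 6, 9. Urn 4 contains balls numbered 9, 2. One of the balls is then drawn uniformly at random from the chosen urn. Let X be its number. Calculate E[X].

95/16

E[X | urn 1] = (7+1+4+7+11)/5 = 6.
E[X | urn 2] = (7+3+5+4)/4 = 19/4.
E[X | urn 3] = (6+9)/2 = 15/2.
E[X | urn 4] = (9+2)/2 = 11/2.
E[X] = (1/4)·(6) + (1/4)·(19/4) + (1/4)·(15/2) + (1/4)·(11/2) = 95/16.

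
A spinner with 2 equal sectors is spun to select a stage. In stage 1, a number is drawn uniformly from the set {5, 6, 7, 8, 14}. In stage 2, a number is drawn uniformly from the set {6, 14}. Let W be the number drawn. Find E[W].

E[W | stage 1] = (5+6+7+8+14)/5 = 8.
E[W | stage 2] = (6+14)/2 = 10.
E[W] = (1/2)·(8) + (1/2)·(10) = 9.

9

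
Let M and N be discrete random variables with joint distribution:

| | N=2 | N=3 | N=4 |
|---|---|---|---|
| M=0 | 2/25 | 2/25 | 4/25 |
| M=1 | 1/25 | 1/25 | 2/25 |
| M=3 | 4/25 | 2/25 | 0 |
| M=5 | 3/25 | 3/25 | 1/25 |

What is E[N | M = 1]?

P(M = 1) = 4/25.
Σ N·P over the event = 2·(1/25) + 3·(1/25) + 4·(2/25) = 13/25.
E[N | M = 1] = (13/25) / (4/25) = 13/4.

13/4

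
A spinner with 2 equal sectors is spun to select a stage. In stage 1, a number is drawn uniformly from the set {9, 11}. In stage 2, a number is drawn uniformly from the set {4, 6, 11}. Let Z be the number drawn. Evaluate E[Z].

E[Z | stage 1] = (9+11)/2 = 10.
E[Z | stage 2] = (4+6+11)/3 = 7.
E[Z] = (1/2)·(10) + (1/2)·(7) = 17/2.

17/2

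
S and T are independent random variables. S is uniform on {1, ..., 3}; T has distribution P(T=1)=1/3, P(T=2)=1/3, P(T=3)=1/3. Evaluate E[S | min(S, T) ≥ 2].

P(min(S, T) ≥ 2) = 4/9.
Summing S·P(x,y) over outcomes with min(S, T) ≥ 2 gives 10/9.
E[S | min(S, T) ≥ 2] = (10/9) / (4/9) = 5/2.

5/2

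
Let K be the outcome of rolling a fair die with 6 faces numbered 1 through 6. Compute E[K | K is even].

4

Given K is even, K is equally likely to be any of {2, 4, 6}.
E[K | K is even] = (2 + 4 + 6) / 3 = 4.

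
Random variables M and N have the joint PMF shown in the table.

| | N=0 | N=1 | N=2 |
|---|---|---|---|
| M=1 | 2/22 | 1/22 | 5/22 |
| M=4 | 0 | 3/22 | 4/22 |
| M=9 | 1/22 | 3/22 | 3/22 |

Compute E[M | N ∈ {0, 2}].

P(N ∈ {0, 2}) = 15/22.
Σ M·P over the event = 1·(2/22) + 1·(5/22) + 4·(4/22) + 9·(1/22) + 9·(3/22) = 59/22.
E[M | N ∈ {0, 2}] = (59/22) / (15/22) = 59/15.

59/15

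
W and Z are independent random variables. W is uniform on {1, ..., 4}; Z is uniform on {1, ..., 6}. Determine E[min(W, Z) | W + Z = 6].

2

P(W + Z = 6) = 1/6.
Summing min(W,Z)·P(x,y) over outcomes with W + Z = 6 gives 1/3.
E[min(W, Z) | W + Z = 6] = (1/3) / (1/6) = 2.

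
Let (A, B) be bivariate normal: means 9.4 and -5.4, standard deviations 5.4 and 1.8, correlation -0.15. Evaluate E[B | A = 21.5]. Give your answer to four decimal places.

For a bivariate normal, E[B | A=x] = μ_B + ρ·(σ_B/σ_A)·(x − μ_A).
E[B | A=21.5] = -5.4 + (-0.15)·(1.8/5.4)·(21.5 − (9.4)) = -5.4 + (-0.05)·(12.1) = -6.0050.

-6.0050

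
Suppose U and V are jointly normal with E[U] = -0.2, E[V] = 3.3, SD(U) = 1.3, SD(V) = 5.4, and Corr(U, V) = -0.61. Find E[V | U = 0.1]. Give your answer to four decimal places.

The regression of V on U has slope ρ·σ_V/σ_U and passes through (μ_U, μ_V).
E[V | U=0.1] = 3.3 + (-0.61)·(5.4/1.3)·(0.1 − (-0.2)) = 3.3 + (-2.53385)·(0.3) = 2.5398.

2.5398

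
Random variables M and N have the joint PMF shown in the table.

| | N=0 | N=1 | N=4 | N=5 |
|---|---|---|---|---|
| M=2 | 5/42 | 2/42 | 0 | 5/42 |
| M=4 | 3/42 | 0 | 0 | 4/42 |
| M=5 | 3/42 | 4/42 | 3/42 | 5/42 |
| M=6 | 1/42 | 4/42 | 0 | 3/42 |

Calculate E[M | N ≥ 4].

P(N ≥ 4) = 10/21.
Σ M·P over the event = 2·(5/42) + 4·(4/42) + 5·(3/42) + 5·(5/42) + 6·(3/42) = 2.
E[M | N ≥ 4] = (2) / (10/21) = 21/5.

21/5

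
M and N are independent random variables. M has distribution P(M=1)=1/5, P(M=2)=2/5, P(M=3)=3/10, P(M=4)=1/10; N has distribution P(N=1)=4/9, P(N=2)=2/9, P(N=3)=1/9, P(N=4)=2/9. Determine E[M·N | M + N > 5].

P(M + N > 5) = 11/45.
Summing MN·P(x,y) over outcomes with M + N > 5 gives 223/90.
E[M·N | M + N > 5] = (223/90) / (11/45) = 223/22.

223/22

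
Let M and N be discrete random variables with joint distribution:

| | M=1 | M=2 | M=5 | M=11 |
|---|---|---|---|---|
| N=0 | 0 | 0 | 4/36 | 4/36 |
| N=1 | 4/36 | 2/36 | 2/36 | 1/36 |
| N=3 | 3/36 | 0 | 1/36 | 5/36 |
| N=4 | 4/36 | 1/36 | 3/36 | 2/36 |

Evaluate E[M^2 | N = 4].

65/2

P(N = 4) = 5/18.
Σ M^2·P over the event = 1·(4/36) + 4·(1/36) + 25·(3/36) + 121·(2/36) = 325/36.
E[M^2 | N = 4] = (325/36) / (5/18) = 65/2.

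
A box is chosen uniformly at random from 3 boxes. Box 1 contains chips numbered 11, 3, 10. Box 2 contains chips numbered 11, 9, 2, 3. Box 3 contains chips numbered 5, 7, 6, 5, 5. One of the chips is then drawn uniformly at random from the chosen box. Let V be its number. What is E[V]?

E[V | box 1] = (11+3+10)/3 = 8.
E[V | box 2] = (11+9+2+3)/4 = 25/4.
E[V | box 3] = (5+7+6+5+5)/5 = 28/5.
By the law of total expectation,
E[V] = (1/3)·(8) + (1/3)·(25/4) + (1/3)·(28/5) = 397/60.

397/60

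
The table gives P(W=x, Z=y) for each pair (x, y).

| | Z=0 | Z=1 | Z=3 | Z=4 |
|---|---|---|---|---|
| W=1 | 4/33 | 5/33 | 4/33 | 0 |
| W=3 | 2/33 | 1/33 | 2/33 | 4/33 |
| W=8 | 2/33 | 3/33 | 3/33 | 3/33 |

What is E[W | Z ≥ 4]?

P(Z ≥ 4) = 7/33.
Summing W·P(W=x,Z=y) over the conditioning event gives 12/11.
E[W | Z ≥ 4] = (12/11) / (7/33) = 36/7.

36/7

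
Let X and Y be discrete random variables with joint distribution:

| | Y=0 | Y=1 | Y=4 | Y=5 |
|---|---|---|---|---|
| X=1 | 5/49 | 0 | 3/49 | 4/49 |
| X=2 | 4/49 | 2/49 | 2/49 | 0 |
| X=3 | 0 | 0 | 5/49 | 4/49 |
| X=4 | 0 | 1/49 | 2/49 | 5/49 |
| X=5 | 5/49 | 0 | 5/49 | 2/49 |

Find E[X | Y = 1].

8/3

P(Y = 1) = 3/49.
Summing X·P(X=x,Y=y) over the conditioning event gives 8/49.
E[X | Y = 1] = (8/49) / (3/49) = 8/3.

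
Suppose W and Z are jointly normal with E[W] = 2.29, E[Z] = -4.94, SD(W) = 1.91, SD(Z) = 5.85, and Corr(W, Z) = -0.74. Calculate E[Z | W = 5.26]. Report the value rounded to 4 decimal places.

E[Z | W=x] = μ_Z + ρ(σ_Z/σ_W)(x − μ_W) for jointly normal variables.
E[Z | W=5.26] = -4.94 + (-0.74)·(5.85/1.91)·(5.26 − (2.29)) = -4.94 + (-2.2665)·(2.97) = -11.6715.

-11.6715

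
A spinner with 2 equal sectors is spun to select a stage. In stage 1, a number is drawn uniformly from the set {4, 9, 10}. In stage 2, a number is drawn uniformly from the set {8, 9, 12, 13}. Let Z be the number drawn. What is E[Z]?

E[Z | stage 1] = (4+9+10)/3 = 23/3.
E[Z | stage 2] = (8+9+12+13)/4 = 21/2.
E[Z] = (1/2)·(23/3) + (1/2)·(21/2) = 109/12.

109/12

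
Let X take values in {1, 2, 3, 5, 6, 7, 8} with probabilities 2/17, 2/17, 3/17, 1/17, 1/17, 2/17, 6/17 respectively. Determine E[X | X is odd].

P(X is odd) = 8/17.
Σ over the event: 1·2/17 + 3·3/17 + 5·1/17 + 7·2/17 = 30/17.
E[X | X is odd] = (30/17) / (8/17) = 15/4.

15/4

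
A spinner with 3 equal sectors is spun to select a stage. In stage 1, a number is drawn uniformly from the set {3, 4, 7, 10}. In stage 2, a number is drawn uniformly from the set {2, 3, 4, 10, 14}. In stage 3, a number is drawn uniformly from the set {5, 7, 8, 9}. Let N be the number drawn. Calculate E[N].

397/60

E[N | stage 1] = (3+4+7+10)/4 = 6.
E[N | stage 2] = (2+3+4+10+14)/5 = 33/5.
E[N | stage 3] = (5+7+8+9)/4 = 29/4.
E[N] = (1/3)·(6) + (1/3)·(33/5) + (1/3)·(29/4) = 397/60.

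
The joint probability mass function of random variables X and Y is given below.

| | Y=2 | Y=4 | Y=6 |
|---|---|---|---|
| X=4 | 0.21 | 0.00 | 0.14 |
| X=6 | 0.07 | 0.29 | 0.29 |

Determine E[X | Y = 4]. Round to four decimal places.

6.0000

P(Y = 4) = 0.29.
Σ X·P over the event = 6·(0.29) = 1.74.
E[X | Y = 4] = (1.74) / (0.29) = 6.0000.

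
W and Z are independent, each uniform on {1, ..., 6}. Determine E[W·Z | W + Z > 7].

P(W + Z > 7) = 5/12.
Summing WZ·P(x,y) over outcomes with W + Z > 7 gives 35/4.
E[W·Z | W + Z > 7] = (35/4) / (5/12) = 21.

21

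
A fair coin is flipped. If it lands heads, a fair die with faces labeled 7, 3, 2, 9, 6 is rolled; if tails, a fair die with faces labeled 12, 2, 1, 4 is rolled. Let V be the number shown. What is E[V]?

E[V | heads] = (7+3+2+9+6)/5 = 27/5.
E[V | tails] = (12+2+1+4)/4 = 19/4.
E[V] = (1/2)·(27/5) + (1/2)·(19/4) = 203/40.

203/40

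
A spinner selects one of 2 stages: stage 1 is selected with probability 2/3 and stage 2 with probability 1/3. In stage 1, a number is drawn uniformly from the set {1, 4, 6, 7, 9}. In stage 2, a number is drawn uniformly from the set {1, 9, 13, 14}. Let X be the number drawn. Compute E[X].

E[X | stage 1] = (1+4+6+7+9)/5 = 27/5.
E[X | stage 2] = (1+9+13+14)/4 = 37/4.
E[X] = (2/3)·(27/5) + (1/3)·(37/4) = 401/60.

401/60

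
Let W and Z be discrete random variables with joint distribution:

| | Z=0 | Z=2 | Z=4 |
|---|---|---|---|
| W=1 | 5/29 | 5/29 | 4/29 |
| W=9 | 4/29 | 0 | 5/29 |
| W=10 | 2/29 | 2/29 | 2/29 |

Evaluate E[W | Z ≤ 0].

P(Z ≤ 0) = 11/29.
Σ W·P over the event = 1·(5/29) + 9·(4/29) + 10·(2/29) = 61/29.
E[W | Z ≤ 0] = (61/29) / (11/29) = 61/11.

61/11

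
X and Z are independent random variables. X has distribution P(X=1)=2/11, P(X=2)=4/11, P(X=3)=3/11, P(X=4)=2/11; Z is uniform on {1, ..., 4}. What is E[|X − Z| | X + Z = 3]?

1

P(X + Z = 3) = 3/22.
Summing |X−Z|·P(x,y) over outcomes with X + Z = 3 gives 3/22.
E[|X − Z| | X + Z = 3] = (3/22) / (3/22) = 1.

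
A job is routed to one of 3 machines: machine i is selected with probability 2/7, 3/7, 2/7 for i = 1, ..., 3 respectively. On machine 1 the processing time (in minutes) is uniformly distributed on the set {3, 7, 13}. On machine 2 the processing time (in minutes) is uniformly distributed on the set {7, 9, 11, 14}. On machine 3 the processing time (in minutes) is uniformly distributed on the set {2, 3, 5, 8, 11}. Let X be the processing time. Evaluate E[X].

E[X | machine 1] = (3+7+13)/3 = 23/3.
E[X | machine 2] = (7+9+11+14)/4 = 41/4.
E[X | machine 3] = (2+3+5+8+11)/5 = 29/5.
By the law of total expectation,
E[X] = (2/7)·(23/3) + (3/7)·(41/4) + (2/7)·(29/5) = 3461/420.

3461/420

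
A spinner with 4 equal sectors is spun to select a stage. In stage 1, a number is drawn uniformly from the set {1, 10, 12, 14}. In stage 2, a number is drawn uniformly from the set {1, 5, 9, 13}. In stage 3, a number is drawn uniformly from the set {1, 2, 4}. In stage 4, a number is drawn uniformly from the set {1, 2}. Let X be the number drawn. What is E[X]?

241/48

E[X | stage 1] = (1+10+12+14)/4 = 37/4.
E[X | stage 2] = (1+5+9+13)/4 = 7.
E[X | stage 3] = (1+2+4)/3 = 7/3.
E[X | stage 4] = (1+2)/2 = 3/2.
E[X] = (1/4)·(37/4) + (1/4)·(7) + (1/4)·(7/3) + (1/4)·(3/2) = 241/48.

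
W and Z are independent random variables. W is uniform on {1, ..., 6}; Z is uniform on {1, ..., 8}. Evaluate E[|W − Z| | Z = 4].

Outcomes with Z = 4: (1,4), (2,4), (3,4), (4,4), (5,4), (6,4), each with probability 1/48.
E[|W − Z| | Z = 4] = (3 + 2 + 1 + 0 + 1 + 2) / 6 = 3/2.

3/2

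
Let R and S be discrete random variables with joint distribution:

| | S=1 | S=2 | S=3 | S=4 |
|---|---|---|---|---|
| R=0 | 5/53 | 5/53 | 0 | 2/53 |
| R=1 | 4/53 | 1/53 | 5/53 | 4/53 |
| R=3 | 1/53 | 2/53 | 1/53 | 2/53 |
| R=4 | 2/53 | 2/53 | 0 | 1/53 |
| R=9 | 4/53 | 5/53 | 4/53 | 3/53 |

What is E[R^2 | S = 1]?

P(S = 1) = 16/53.
Σ R^2·P over the event = 0·(5/53) + 1·(4/53) + 9·(1/53) + 16·(2/53) + 81·(4/53) = 369/53.
E[R^2 | S = 1] = (369/53) / (16/53) = 369/16.

369/16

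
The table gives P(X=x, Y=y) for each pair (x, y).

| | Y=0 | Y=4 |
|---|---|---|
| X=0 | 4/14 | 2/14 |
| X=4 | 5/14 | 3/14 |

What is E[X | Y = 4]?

12/5

P(Y = 4) = 5/14.
Summing X·P(X=x,Y=y) over the conditioning event gives 6/7.
E[X | Y = 4] = (6/7) / (5/14) = 12/5.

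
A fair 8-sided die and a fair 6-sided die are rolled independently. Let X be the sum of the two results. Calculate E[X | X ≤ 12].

344/45

P(X ≤ 12) = 15/16.
E[X | X ≤ 12] = (43/6) / (15/16) = 344/45.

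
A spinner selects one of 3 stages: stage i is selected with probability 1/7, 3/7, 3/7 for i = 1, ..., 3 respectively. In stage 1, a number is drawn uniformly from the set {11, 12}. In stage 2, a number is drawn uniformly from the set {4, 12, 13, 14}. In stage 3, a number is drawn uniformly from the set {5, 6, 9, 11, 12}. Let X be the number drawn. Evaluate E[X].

E[X | stage 1] = (11+12)/2 = 23/2.
E[X | stage 2] = (4+12+13+14)/4 = 43/4.
E[X | stage 3] = (5+6+9+11+12)/5 = 43/5.
By the law of total expectation,
E[X] = (1/7)·(23/2) + (3/7)·(43/4) + (3/7)·(43/5) = 1391/140.

1391/140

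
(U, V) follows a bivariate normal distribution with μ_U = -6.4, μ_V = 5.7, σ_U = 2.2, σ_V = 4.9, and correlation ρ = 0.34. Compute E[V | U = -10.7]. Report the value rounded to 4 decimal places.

E[V | U=x] = μ_V + ρ(σ_V/σ_U)(x − μ_U) for jointly normal variables.
E[V | U=-10.7] = 5.7 + (0.34)·(4.9/2.2)·(-10.7 − (-6.4)) = 5.7 + (0.75727)·(-4.3) = 2.4437.

2.4437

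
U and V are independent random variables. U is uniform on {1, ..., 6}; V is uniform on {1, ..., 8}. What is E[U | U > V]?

P(U > V) = 5/16.
Summing U·P(x,y) over outcomes with U > V gives 35/24.
E[U | U > V] = (35/24) / (5/16) = 14/3.

14/3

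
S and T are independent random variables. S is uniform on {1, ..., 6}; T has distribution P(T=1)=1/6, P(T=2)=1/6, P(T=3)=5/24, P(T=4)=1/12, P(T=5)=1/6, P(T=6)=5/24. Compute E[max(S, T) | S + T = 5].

P(S + T = 5) = 5/48.
Summing max(S,T)·P(x,y) over outcomes with S + T = 5 gives 17/48.
E[max(S, T) | S + T = 5] = (17/48) / (5/48) = 17/5.

17/5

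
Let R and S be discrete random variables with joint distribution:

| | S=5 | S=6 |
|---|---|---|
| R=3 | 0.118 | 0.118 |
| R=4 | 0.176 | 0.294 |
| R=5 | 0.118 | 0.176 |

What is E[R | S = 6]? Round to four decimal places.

P(S = 6) = 0.588.
Σ R·P over the event = 3·(0.118) + 4·(0.294) + 5·(0.176) = 2.410.
E[R | S = 6] = (2.410) / (0.588) = 4.0986.

4.0986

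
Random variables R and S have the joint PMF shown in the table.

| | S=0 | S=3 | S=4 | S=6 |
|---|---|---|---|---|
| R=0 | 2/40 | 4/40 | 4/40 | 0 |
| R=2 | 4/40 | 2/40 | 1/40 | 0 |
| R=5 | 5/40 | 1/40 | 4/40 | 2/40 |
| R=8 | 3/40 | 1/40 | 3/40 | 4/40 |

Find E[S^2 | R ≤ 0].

10

P(R ≤ 0) = 1/4.
Σ S^2·P over the event = 0·(2/40) + 9·(4/40) + 16·(4/40) = 5/2.
E[S^2 | R ≤ 0] = (5/2) / (1/4) = 10.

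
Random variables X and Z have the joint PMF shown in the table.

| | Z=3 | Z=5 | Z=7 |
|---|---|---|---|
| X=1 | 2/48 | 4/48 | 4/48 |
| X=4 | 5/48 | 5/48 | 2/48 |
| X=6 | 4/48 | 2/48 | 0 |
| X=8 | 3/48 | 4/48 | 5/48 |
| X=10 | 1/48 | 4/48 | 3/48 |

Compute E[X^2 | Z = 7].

P(Z = 7) = 7/24.
Σ X^2·P over the event = 1·(4/48) + 16·(2/48) + 64·(5/48) + 100·(3/48) = 41/3.
E[X^2 | Z = 7] = (41/3) / (7/24) = 328/7.

328/7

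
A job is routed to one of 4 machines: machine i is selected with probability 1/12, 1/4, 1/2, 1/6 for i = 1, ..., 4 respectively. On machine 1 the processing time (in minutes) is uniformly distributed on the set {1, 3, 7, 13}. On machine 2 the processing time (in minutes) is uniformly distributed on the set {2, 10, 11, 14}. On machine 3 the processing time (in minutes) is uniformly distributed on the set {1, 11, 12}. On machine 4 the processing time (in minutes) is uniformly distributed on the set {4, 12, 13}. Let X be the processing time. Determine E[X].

1213/144

E[X | machine 1] = (1+3+7+13)/4 = 6.
E[X | machine 2] = (2+10+11+14)/4 = 37/4.
E[X | machine 3] = (1+11+12)/3 = 8.
E[X | machine 4] = (4+12+13)/3 = 29/3.
E[X] = (1/12)·(6) + (1/4)·(37/4) + (1/2)·(8) + (1/6)·(29/3) = 1213/144.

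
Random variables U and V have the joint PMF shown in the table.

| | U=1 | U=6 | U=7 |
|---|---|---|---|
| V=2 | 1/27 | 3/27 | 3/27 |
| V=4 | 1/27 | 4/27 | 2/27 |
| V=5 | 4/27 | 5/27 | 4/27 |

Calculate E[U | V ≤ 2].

40/7

P(V ≤ 2) = 7/27.
Σ U·P over the event = 1·(1/27) + 6·(3/27) + 7·(3/27) = 40/27.
E[U | V ≤ 2] = (40/27) / (7/27) = 40/7.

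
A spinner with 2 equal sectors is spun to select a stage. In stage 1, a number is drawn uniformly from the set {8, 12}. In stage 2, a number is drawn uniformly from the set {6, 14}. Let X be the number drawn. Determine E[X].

E[X | stage 1] = (8+12)/2 = 10.
E[X | stage 2] = (6+14)/2 = 10.
By the law of total expectation,
E[X] = (1/2)·(10) + (1/2)·(10) = 10.

10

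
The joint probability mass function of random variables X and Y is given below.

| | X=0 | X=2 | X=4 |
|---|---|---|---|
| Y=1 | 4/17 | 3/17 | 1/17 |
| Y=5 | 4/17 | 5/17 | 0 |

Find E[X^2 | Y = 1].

7/2

P(Y = 1) = 8/17.
Σ X^2·P over the event = 0·(4/17) + 4·(3/17) + 16·(1/17) = 28/17.
E[X^2 | Y = 1] = (28/17) / (8/17) = 7/2.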